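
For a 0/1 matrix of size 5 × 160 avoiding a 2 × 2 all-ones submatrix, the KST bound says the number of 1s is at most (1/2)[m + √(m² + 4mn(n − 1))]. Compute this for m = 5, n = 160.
z(5, 160; 2, 2) ≤ (1/2)[5 + √(5² + 4·5·160·159)] = (1/2)[5 + √508825] = 359.1599

Kővári–Sós–Turán: let r_1, ..., r_5 be the row sums and z = Σ r_i the total number of 1s. Each pair of columns can share at most one row with both entries 1 (else a 2×2 all-ones block appears), so Σ_i C(r_i, 2) ≤ C(160, 2) = 12720. By convexity Σ_i C(r_i, 2) ≥ 5·C(z/5, 2) = z(z − 5)/(2·5), giving z² − 5z − 5·160·159 ≤ 0 and hence z ≤ (1/2)[5 + √(25 + 4·127200)] = (1/2)[5 + √508825] ≈ (1/2)(5 + 713.3197) = 359.1599.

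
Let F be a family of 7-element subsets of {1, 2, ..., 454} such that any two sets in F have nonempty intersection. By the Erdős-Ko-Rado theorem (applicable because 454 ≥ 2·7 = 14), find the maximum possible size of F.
max |F| = C(453, 6) = 11609607868320

Erdős-Ko-Rado (1961): when n ≥ 2k, max |F| = C(n−1, k−1). The bound is attained by the star {A : i ∈ A} for any fixed i ∈ [n]. Here C(454−1, 7−1) = C(453, 6) = 11609607868320.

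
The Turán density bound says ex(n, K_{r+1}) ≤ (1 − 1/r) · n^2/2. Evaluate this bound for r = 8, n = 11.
Turán density bound = (7/8) · 11^2/2 = 847/16 ≈ 52.9375

Turán's theorem: ex(n, K_{r+1}) is achieved by the complete r-partite Turán graph T(n, r) with parts as balanced as possible, and is at most (1 − 1/r) · n^2/2. For r = 8, n = 11: the density bound is (7/8) · 121/2 = 847/16 ≈ 52.9375. The integer-valued extremum is e(T(11, 8)) = 52, which is strictly less than the density bound 847/16 since 8 ∤ 11 (the parts of T(11, 8) cannot all be equal).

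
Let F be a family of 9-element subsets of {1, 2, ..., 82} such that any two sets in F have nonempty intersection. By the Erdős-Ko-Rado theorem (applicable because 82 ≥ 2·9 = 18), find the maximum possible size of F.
max |F| = C(81, 8) = 32164253550

The Erdős-Ko-Rado theorem states: for n ≥ 2k, an intersecting family of k-subsets of an n-element set has size at most C(n − 1, k − 1), with equality for 'star' families {A ⊆ [n] : |A| = k, i ∈ A} (fix an element i). For n = 82, k = 9: C(81, 8) = 32164253550.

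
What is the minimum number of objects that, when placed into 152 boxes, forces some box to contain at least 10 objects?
n = (10 − 1)·152 + 1 = 1369

By the generalised pigeonhole principle, to guarantee some box contains ≥ r objects we need more than (r − 1) · k objects total. Threshold: n = (r − 1) · k + 1. With r = 10 and k = 152: n = 9 · 152 + 1 = 1368 + 1 = 1369. For n = 1368 = 9 · 152, we can put exactly 9 objects in every box, avoiding 10 in any single one — so 1369 is tight.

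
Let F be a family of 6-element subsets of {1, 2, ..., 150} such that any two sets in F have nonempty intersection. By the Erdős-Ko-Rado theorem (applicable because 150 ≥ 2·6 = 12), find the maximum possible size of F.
max |F| = C(149, 5) = 571880029

Erdős-Ko-Rado (1961): when n ≥ 2k, max |F| = C(n−1, k−1). The bound is attained by the star {A : i ∈ A} for any fixed i ∈ [n]. Here C(150−1, 6−1) = C(149, 5) = 571880029.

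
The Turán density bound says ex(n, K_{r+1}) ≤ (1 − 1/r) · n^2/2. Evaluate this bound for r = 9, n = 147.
Turán density bound = (8/9) · 147^2/2 = 9604

Turán's theorem: ex(n, K_{r+1}) is achieved by the complete r-partite Turán graph T(n, r) with parts as balanced as possible, and is at most (1 − 1/r) · n^2/2. For r = 9, n = 147: the density bound is (8/9) · 21609/2 = 9604. The integer-valued extremum is e(T(147, 9)) = 9603, which is strictly less than the density bound 9604 since 9 ∤ 147 (the parts of T(147, 9) cannot all be equal).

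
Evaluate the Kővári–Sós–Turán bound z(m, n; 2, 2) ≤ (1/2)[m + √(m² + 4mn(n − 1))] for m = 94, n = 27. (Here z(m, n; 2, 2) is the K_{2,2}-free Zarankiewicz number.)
z(94, 27; 2, 2) ≤ (1/2)[94 + √(94² + 4·94·27·26)] = (1/2)[94 + √272788] = 308.1456

Kővári–Sós–Turán: let r_1, ..., r_94 be the row sums and z = Σ r_i the total number of 1s. Each pair of columns can share at most one row with both entries 1 (else a 2×2 all-ones block appears), so Σ_i C(r_i, 2) ≤ C(27, 2) = 351. By convexity Σ_i C(r_i, 2) ≥ 94·C(z/94, 2) = z(z − 94)/(2·94), giving z² − 94z − 94·27·26 ≤ 0 and hence z ≤ (1/2)[94 + √(8836 + 4·65988)] = (1/2)[94 + √272788] ≈ (1/2)(94 + 522.2911) = 308.1456.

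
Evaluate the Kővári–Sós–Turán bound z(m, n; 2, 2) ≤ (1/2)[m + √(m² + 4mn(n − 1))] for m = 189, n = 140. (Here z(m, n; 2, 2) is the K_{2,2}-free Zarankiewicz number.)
z(189, 140; 2, 2) ≤ (1/2)[189 + √(189² + 4·189·140·139)] = (1/2)[189 + √14747481] = 2014.6225

Kővári–Sós–Turán: let r_1, ..., r_189 be the row sums and z = Σ r_i the total number of 1s. Each pair of columns can share at most one row with both entries 1 (else a 2×2 all-ones block appears), so Σ_i C(r_i, 2) ≤ C(140, 2) = 9730. By convexity Σ_i C(r_i, 2) ≥ 189·C(z/189, 2) = z(z − 189)/(2·189), giving z² − 189z − 189·140·139 ≤ 0 and hence z ≤ (1/2)[189 + √(35721 + 4·3677940)] = (1/2)[189 + √14747481] ≈ (1/2)(189 + 3840.2449) = 2014.6225.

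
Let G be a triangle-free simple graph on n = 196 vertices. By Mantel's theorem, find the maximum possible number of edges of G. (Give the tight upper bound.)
ex(196, K_3) = ⌊196^2/4⌋ = 9604

Mantel (1907): a triangle-free graph on n vertices has at most ⌊n^2/4⌋ edges, with equality for the complete bipartite graph K_{⌊n/2⌋, ⌈n/2⌉}. For n = 196: ⌊196^2/4⌋ = ⌊38416/4⌋ = 9604. The extremal graph is K_{98, 98}, which has 98·98 = 9604 edges.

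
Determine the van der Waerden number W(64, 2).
W(64, 2) = 64 + 1 = 65

A 2-term AP is any pair of integers, so a monochromatic 2-AP exists iff some colour is used at least twice. With 64 colours, the colouring i ↦ i on {1, ..., 64} uses each colour once, avoiding any monochromatic pair, so W(64, 2) > 64. For {1, ..., 65}, pigeonhole forces two integers of the same colour, which form a monochromatic 2-AP. Hence W(64, 2) = 65.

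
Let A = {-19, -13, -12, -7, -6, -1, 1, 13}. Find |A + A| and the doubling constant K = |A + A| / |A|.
K = |A + A| / |A| = 26/8 = 13/4

Enumerate A + A = {a + b : a, b ∈ A}. With |A| = 8, there are |A|^2 = 64 ordered sum pairs; collecting distinct values, A + A = {-38, -32, -31, -26, -25, -24, -20, -19, -18, -14, -13, -12, -11, -8, -7, -6, -5, -2, 0, 1, 2, 6, 7, 12, 14, 26}, so |A + A| = 26. Thus K = 26/8 = 13/4. For comparison, the minimum possible |A + A| over all 8-element sets is 2·8 − 1 = 15 (so min K = 15/8), attained only by arithmetic progressions.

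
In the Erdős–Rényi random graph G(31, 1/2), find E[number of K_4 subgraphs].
E[# K_4] = C(31, 4) · (1/2)^C(4, 2) = 31465 / 2^6 = 491.640625

For each 4-subset S of vertices (there are C(31, 4) = 31465 such S), let X_S = 1 if S induces a K_4 (all C(4, 2) = 6 edges present). Then P(X_S = 1) = (1/2)^6 = 1/64. By linearity of expectation, E[# K_4] = C(31, 4) · (1/2)^6 = 31465 / 64 = 491.640625.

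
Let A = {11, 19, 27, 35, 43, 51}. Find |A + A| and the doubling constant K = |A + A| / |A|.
K = |A + A| / |A| = 11/6

Enumerate A + A = {a + b : a, b ∈ A}. With |A| = 6, there are |A|^2 = 36 ordered sum pairs; collecting distinct values, A + A = {22, 30, 38, 46, 54, 62, 70, 78, 86, 94, 102}, so |A + A| = 11. Thus K = 11/6. Here |A + A| = 2|A| − 1 = 11, the minimum possible — so K = 11/6 is minimal, which holds iff A is an arithmetic progression.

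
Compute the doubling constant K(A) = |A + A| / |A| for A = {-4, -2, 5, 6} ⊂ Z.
K = |A + A| / |A| = 10/4 = 5/2

Enumerate A + A = {a + b : a, b ∈ A}. With |A| = 4, there are |A|^2 = 16 ordered sum pairs; collecting distinct values, A + A = {-8, -6, -4, 1, 2, 3, 4, 10, 11, 12}, so |A + A| = 10. Thus K = 10/4 = 5/2. For comparison, the minimum possible |A + A| over all 4-element sets is 2·4 − 1 = 7 (so min K = 7/4), attained only by arithmetic progressions.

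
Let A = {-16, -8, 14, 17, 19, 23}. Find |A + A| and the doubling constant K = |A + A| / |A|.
K = |A + A| / |A| = 21/6 = 7/2

Enumerate A + A = {a + b : a, b ∈ A}. With |A| = 6, there are |A|^2 = 36 ordered sum pairs; collecting distinct values, A + A = {-32, -24, -16, -2, 1, 3, 6, 7, 9, 11, 15, 28, 31, 33, 34, 36, 37, 38, 40, 42, 46}, so |A + A| = 21. Thus K = 21/6 = 7/2. For comparison, the minimum possible |A + A| over all 6-element sets is 2·6 − 1 = 11 (so min K = 11/6), attained only by arithmetic progressions.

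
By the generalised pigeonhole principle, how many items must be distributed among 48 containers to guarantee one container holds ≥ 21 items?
n = (21 − 1)·48 + 1 = 961

By the generalised pigeonhole principle, to guarantee some box contains ≥ r objects we need more than (r − 1) · k objects total. Threshold: n = (r − 1) · k + 1. With r = 21 and k = 48: n = 20 · 48 + 1 = 960 + 1 = 961. For n = 960 = 20 · 48, we can put exactly 20 objects in every box, avoiding 21 in any single one — so 961 is tight.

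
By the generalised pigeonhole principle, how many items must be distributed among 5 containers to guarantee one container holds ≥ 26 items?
n = (26 − 1)·5 + 1 = 126

By the generalised pigeonhole principle, to guarantee some box contains ≥ r objects we need more than (r − 1) · k objects total. Threshold: n = (r − 1) · k + 1. With r = 26 and k = 5: n = 25 · 5 + 1 = 125 + 1 = 126. For n = 125 = 25 · 5, we can put exactly 25 objects in every box, avoiding 26 in any single one — so 126 is tight.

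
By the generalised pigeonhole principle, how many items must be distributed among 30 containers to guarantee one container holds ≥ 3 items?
n = (3 − 1)·30 + 1 = 61

By the generalised pigeonhole principle, to guarantee some box contains ≥ r objects we need more than (r − 1) · k objects total. Threshold: n = (r − 1) · k + 1. With r = 3 and k = 30: n = 2 · 30 + 1 = 60 + 1 = 61. For n = 60 = 2 · 30, we can put exactly 2 objects in every box, avoiding 3 in any single one — so 61 is tight.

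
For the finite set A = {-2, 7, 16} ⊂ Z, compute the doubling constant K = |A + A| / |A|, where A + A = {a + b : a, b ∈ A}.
K = |A + A| / |A| = 5/3

Enumerate A + A = {a + b : a, b ∈ A}. With |A| = 3, there are |A|^2 = 9 ordered sum pairs; collecting distinct values, A + A = {-4, 5, 14, 23, 32}, so |A + A| = 5. Thus K = 5/3. Here |A + A| = 2|A| − 1 = 5, the minimum possible — so K = 5/3 is minimal, which holds iff A is an arithmetic progression.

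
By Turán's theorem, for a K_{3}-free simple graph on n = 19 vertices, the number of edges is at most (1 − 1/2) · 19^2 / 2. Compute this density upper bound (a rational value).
Turán density bound = (1/2) · 19^2/2 = 361/4 ≈ 90.25

Turán's theorem: ex(n, K_{r+1}) is achieved by the complete r-partite Turán graph T(n, r) with parts as balanced as possible, and is at most (1 − 1/r) · n^2/2. For r = 2, n = 19: the density bound is (1/2) · 361/2 = 361/4 ≈ 90.25. The integer-valued extremum is e(T(19, 2)) = 90, which is strictly less than the density bound 361/4 since 2 ∤ 19 (the parts of T(19, 2) cannot all be equal).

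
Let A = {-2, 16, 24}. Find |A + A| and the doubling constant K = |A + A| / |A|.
K = |A + A| / |A| = 6/3 = 2

Enumerate A + A = {a + b : a, b ∈ A}. With |A| = 3, there are |A|^2 = 9 ordered sum pairs; collecting distinct values, A + A = {-4, 14, 22, 32, 40, 48}, so |A + A| = 6. Thus K = 6/3 = 2. For comparison, the minimum possible |A + A| over all 3-element sets is 2·3 − 1 = 5 (so min K = 5/3), attained only by arithmetic progressions.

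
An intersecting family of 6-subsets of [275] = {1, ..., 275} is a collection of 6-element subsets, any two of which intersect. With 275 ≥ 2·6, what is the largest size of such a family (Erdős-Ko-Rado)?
max |F| = C(274, 5) = 12406061304

The Erdős-Ko-Rado theorem states: for n ≥ 2k, an intersecting family of k-subsets of an n-element set has size at most C(n − 1, k − 1), with equality for 'star' families {A ⊆ [n] : |A| = k, i ∈ A} (fix an element i). For n = 275, k = 6: C(274, 5) = 12406061304.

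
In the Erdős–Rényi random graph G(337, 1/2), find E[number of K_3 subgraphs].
E[# K_3] = C(337, 3) · (1/2)^C(3, 2) = 6322120 / 2^3 = 790265

For each 3-subset S of vertices (there are C(337, 3) = 6322120 such S), let X_S = 1 if S induces a K_3 (all C(3, 2) = 3 edges present). Then P(X_S = 1) = (1/2)^3 = 1/8. By linearity of expectation, E[# K_3] = C(337, 3) · (1/2)^3 = 6322120 / 8 = 790265.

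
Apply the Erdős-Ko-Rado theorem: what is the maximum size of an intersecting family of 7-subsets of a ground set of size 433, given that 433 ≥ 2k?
max |F| = C(432, 6) = 8718181624152

The Erdős-Ko-Rado theorem states: for n ≥ 2k, an intersecting family of k-subsets of an n-element set has size at most C(n − 1, k − 1), with equality for 'star' families {A ⊆ [n] : |A| = k, i ∈ A} (fix an element i). For n = 433, k = 7: C(432, 6) = 8718181624152.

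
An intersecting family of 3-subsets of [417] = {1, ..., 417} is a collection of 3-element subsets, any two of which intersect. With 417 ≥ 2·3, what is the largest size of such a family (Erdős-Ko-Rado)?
max |F| = C(416, 2) = 86320

Erdős-Ko-Rado (1961): when n ≥ 2k, max |F| = C(n−1, k−1). The bound is attained by the star {A : i ∈ A} for any fixed i ∈ [n]. Here C(417−1, 3−1) = C(416, 2) = 86320.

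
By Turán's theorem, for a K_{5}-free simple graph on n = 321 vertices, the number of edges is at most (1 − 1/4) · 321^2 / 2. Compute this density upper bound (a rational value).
Turán density bound = (3/4) · 321^2/2 = 309123/8 ≈ 38640.375

Turán's theorem: ex(n, K_{r+1}) is achieved by the complete r-partite Turán graph T(n, r) with parts as balanced as possible, and is at most (1 − 1/r) · n^2/2. For r = 4, n = 321: the density bound is (3/4) · 103041/2 = 309123/8 ≈ 38640.375. The integer-valued extremum is e(T(321, 4)) = 38640, which is strictly less than the density bound 309123/8 since 4 ∤ 321 (the parts of T(321, 4) cannot all be equal).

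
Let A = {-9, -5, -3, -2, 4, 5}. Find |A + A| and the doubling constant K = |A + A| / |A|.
K = |A + A| / |A| = 18/6 = 3

Enumerate A + A = {a + b : a, b ∈ A}. With |A| = 6, there are |A|^2 = 36 ordered sum pairs; collecting distinct values, A + A = {-18, -14, -12, -11, -10, -8, -7, -6, -5, -4, -1, 0, 1, 2, 3, 8, 9, 10}, so |A + A| = 18. Thus K = 18/6 = 3. For comparison, the minimum possible |A + A| over all 6-element sets is 2·6 − 1 = 11 (so min K = 11/6), attained only by arithmetic progressions.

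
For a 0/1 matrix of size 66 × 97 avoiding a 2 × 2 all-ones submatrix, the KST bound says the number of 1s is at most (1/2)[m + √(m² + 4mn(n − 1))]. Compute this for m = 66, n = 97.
z(66, 97; 2, 2) ≤ (1/2)[66 + √(66² + 4·66·97·96)] = (1/2)[66 + √2462724] = 817.6534

Kővári–Sós–Turán: let r_1, ..., r_66 be the row sums and z = Σ r_i the total number of 1s. Each pair of columns can share at most one row with both entries 1 (else a 2×2 all-ones block appears), so Σ_i C(r_i, 2) ≤ C(97, 2) = 4656. By convexity Σ_i C(r_i, 2) ≥ 66·C(z/66, 2) = z(z − 66)/(2·66), giving z² − 66z − 66·97·96 ≤ 0 and hence z ≤ (1/2)[66 + √(4356 + 4·614592)] = (1/2)[66 + √2462724] ≈ (1/2)(66 + 1569.3069) = 817.6534.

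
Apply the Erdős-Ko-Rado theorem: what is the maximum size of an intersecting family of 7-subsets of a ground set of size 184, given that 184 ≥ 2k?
max |F| = C(183, 6) = 48019108683

Erdős-Ko-Rado (1961): when n ≥ 2k, max |F| = C(n−1, k−1). The bound is attained by the star {A : i ∈ A} for any fixed i ∈ [n]. Here C(184−1, 7−1) = C(183, 6) = 48019108683.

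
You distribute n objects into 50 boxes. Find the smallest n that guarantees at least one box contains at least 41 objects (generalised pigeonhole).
n = (41 − 1)·50 + 1 = 2001

By the generalised pigeonhole principle, to guarantee some box contains ≥ r objects we need more than (r − 1) · k objects total. Threshold: n = (r − 1) · k + 1. With r = 41 and k = 50: n = 40 · 50 + 1 = 2000 + 1 = 2001. For n = 2000 = 40 · 50, we can put exactly 40 objects in every box, avoiding 41 in any single one — so 2001 is tight.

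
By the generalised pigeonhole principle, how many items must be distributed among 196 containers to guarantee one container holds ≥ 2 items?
n = (2 − 1)·196 + 1 = 197

By the generalised pigeonhole principle, to guarantee some box contains ≥ r objects we need more than (r − 1) · k objects total. Threshold: n = (r − 1) · k + 1. With r = 2 and k = 196: n = 1 · 196 + 1 = 196 + 1 = 197. For n = 196 = 1 · 196, we can put exactly 1 objects in every box, avoiding 2 in any single one — so 197 is tight.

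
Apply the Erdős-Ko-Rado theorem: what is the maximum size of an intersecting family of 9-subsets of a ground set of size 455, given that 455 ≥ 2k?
max |F| = C(454, 8) = 42071975028234360

The Erdős-Ko-Rado theorem states: for n ≥ 2k, an intersecting family of k-subsets of an n-element set has size at most C(n − 1, k − 1), with equality for 'star' families {A ⊆ [n] : |A| = k, i ∈ A} (fix an element i). For n = 455, k = 9: C(454, 8) = 42071975028234360.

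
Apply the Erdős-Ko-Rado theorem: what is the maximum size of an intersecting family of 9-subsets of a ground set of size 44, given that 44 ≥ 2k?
max |F| = C(43, 8) = 145008513

Erdős-Ko-Rado (1961): when n ≥ 2k, max |F| = C(n−1, k−1). The bound is attained by the star {A : i ∈ A} for any fixed i ∈ [n]. Here C(44−1, 9−1) = C(43, 8) = 145008513.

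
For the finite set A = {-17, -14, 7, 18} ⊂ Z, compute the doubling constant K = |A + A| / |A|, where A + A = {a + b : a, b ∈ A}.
K = |A + A| / |A| = 10/4 = 5/2

Enumerate A + A = {a + b : a, b ∈ A}. With |A| = 4, there are |A|^2 = 16 ordered sum pairs; collecting distinct values, A + A = {-34, -31, -28, -10, -7, 1, 4, 14, 25, 36}, so |A + A| = 10. Thus K = 10/4 = 5/2. For comparison, the minimum possible |A + A| over all 4-element sets is 2·4 − 1 = 7 (so min K = 7/4), attained only by arithmetic progressions.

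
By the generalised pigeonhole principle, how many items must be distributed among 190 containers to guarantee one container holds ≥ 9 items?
n = (9 − 1)·190 + 1 = 1521

By the generalised pigeonhole principle, to guarantee some box contains ≥ r objects we need more than (r − 1) · k objects total. Threshold: n = (r − 1) · k + 1. With r = 9 and k = 190: n = 8 · 190 + 1 = 1520 + 1 = 1521. For n = 1520 = 8 · 190, we can put exactly 8 objects in every box, avoiding 9 in any single one — so 1521 is tight.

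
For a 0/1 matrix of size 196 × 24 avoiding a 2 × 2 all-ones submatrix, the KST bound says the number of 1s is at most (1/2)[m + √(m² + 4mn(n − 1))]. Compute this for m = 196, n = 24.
z(196, 24; 2, 2) ≤ (1/2)[196 + √(196² + 4·196·24·23)] = (1/2)[196 + √471184] = 441.2142

Kővári–Sós–Turán: let r_1, ..., r_196 be the row sums and z = Σ r_i the total number of 1s. Each pair of columns can share at most one row with both entries 1 (else a 2×2 all-ones block appears), so Σ_i C(r_i, 2) ≤ C(24, 2) = 276. By convexity Σ_i C(r_i, 2) ≥ 196·C(z/196, 2) = z(z − 196)/(2·196), giving z² − 196z − 196·24·23 ≤ 0 and hence z ≤ (1/2)[196 + √(38416 + 4·108192)] = (1/2)[196 + √471184] ≈ (1/2)(196 + 686.4284) = 441.2142.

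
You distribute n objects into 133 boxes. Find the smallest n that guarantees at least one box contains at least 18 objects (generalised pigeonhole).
n = (18 − 1)·133 + 1 = 2262

By the generalised pigeonhole principle, to guarantee some box contains ≥ r objects we need more than (r − 1) · k objects total. Threshold: n = (r − 1) · k + 1. With r = 18 and k = 133: n = 17 · 133 + 1 = 2261 + 1 = 2262. For n = 2261 = 17 · 133, we can put exactly 17 objects in every box, avoiding 18 in any single one — so 2262 is tight.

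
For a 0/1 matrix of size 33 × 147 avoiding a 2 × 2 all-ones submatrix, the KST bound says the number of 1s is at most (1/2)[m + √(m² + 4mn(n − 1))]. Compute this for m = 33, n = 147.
z(33, 147; 2, 2) ≤ (1/2)[33 + √(33² + 4·33·147·146)] = (1/2)[33 + √2834073] = 858.2353

Kővári–Sós–Turán: let r_1, ..., r_33 be the row sums and z = Σ r_i the total number of 1s. Each pair of columns can share at most one row with both entries 1 (else a 2×2 all-ones block appears), so Σ_i C(r_i, 2) ≤ C(147, 2) = 10731. By convexity Σ_i C(r_i, 2) ≥ 33·C(z/33, 2) = z(z − 33)/(2·33), giving z² − 33z − 33·147·146 ≤ 0 and hence z ≤ (1/2)[33 + √(1089 + 4·708246)] = (1/2)[33 + √2834073] ≈ (1/2)(33 + 1683.4705) = 858.2353.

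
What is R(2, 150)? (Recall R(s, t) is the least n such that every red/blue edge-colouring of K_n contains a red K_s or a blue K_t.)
R(2, 150) = 150

R(2, k) = k for all k ≥ 2: in a 2-colouring of K_k, either some edge is red (a red K_2) or all edges are blue (a blue K_k). And K_{149} coloured all-blue has no blue K_150, so R(2, 150) > 149. Hence R(2, 150) = 150.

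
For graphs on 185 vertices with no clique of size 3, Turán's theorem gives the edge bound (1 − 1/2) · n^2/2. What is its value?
Turán density bound = (1/2) · 185^2/2 = 34225/4 ≈ 8556.25

Turán's theorem: ex(n, K_{r+1}) is achieved by the complete r-partite Turán graph T(n, r) with parts as balanced as possible, and is at most (1 − 1/r) · n^2/2. For r = 2, n = 185: the density bound is (1/2) · 34225/2 = 34225/4 ≈ 8556.25. The integer-valued extremum is e(T(185, 2)) = 8556, which is strictly less than the density bound 34225/4 since 2 ∤ 185 (the parts of T(185, 2) cannot all be equal).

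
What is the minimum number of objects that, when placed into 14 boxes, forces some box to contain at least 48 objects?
n = (48 − 1)·14 + 1 = 659

By the generalised pigeonhole principle, to guarantee some box contains ≥ r objects we need more than (r − 1) · k objects total. Threshold: n = (r − 1) · k + 1. With r = 48 and k = 14: n = 47 · 14 + 1 = 658 + 1 = 659. For n = 658 = 47 · 14, we can put exactly 47 objects in every box, avoiding 48 in any single one — so 659 is tight.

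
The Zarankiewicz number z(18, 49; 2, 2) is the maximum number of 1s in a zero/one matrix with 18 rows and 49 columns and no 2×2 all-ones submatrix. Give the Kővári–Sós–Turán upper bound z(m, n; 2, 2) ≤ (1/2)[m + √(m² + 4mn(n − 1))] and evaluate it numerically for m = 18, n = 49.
z(18, 49; 2, 2) ≤ (1/2)[18 + √(18² + 4·18·49·48)] = (1/2)[18 + √169668] = 214.9539

Kővári–Sós–Turán: let r_1, ..., r_18 be the row sums and z = Σ r_i the total number of 1s. Each pair of columns can share at most one row with both entries 1 (else a 2×2 all-ones block appears), so Σ_i C(r_i, 2) ≤ C(49, 2) = 1176. By convexity Σ_i C(r_i, 2) ≥ 18·C(z/18, 2) = z(z − 18)/(2·18), giving z² − 18z − 18·49·48 ≤ 0 and hence z ≤ (1/2)[18 + √(324 + 4·42336)] = (1/2)[18 + √169668] ≈ (1/2)(18 + 411.9078) = 214.9539.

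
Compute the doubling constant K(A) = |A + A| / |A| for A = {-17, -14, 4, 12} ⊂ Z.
K = |A + A| / |A| = 10/4 = 5/2

Enumerate A + A = {a + b : a, b ∈ A}. With |A| = 4, there are |A|^2 = 16 ordered sum pairs; collecting distinct values, A + A = {-34, -31, -28, -13, -10, -5, -2, 8, 16, 24}, so |A + A| = 10. Thus K = 10/4 = 5/2. For comparison, the minimum possible |A + A| over all 4-element sets is 2·4 − 1 = 7 (so min K = 7/4), attained only by arithmetic progressions.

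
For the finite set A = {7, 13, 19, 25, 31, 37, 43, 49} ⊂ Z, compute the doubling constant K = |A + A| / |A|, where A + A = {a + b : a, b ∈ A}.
K = |A + A| / |A| = 15/8

Enumerate A + A = {a + b : a, b ∈ A}. With |A| = 8, there are |A|^2 = 64 ordered sum pairs; collecting distinct values, A + A = {14, 20, 26, 32, 38, 44, 50, 56, 62, 68, 74, 80, 86, 92, 98}, so |A + A| = 15. Thus K = 15/8. Here |A + A| = 2|A| − 1 = 15, the minimum possible — so K = 15/8 is minimal, which holds iff A is an arithmetic progression.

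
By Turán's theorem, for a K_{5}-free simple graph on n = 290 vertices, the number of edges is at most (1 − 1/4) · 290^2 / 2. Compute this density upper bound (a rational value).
Turán density bound = (3/4) · 290^2/2 = 63075/2 ≈ 31537.5

Turán's theorem: ex(n, K_{r+1}) is achieved by the complete r-partite Turán graph T(n, r) with parts as balanced as possible, and is at most (1 − 1/r) · n^2/2. For r = 4, n = 290: the density bound is (3/4) · 84100/2 = 63075/2 ≈ 31537.5. The integer-valued extremum is e(T(290, 4)) = 31537, which is strictly less than the density bound 63075/2 since 4 ∤ 290 (the parts of T(290, 4) cannot all be equal).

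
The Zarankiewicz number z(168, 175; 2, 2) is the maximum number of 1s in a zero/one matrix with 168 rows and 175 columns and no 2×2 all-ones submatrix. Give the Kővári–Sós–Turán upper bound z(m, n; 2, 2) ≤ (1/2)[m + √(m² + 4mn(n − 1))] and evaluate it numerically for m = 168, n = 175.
z(168, 175; 2, 2) ≤ (1/2)[168 + √(168² + 4·168·175·174)] = (1/2)[168 + √20490624] = 2347.3285

Kővári–Sós–Turán: let r_1, ..., r_168 be the row sums and z = Σ r_i the total number of 1s. Each pair of columns can share at most one row with both entries 1 (else a 2×2 all-ones block appears), so Σ_i C(r_i, 2) ≤ C(175, 2) = 15225. By convexity Σ_i C(r_i, 2) ≥ 168·C(z/168, 2) = z(z − 168)/(2·168), giving z² − 168z − 168·175·174 ≤ 0 and hence z ≤ (1/2)[168 + √(28224 + 4·5115600)] = (1/2)[168 + √20490624] ≈ (1/2)(168 + 4526.657) = 2347.3285.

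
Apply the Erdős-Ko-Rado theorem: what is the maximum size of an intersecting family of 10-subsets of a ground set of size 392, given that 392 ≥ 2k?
max |F| = C(391, 9) = 536473971710831440

Erdős-Ko-Rado (1961): when n ≥ 2k, max |F| = C(n−1, k−1). The bound is attained by the star {A : i ∈ A} for any fixed i ∈ [n]. Here C(392−1, 10−1) = C(391, 9) = 536473971710831440.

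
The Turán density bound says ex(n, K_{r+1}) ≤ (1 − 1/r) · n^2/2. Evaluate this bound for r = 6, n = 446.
Turán density bound = (5/6) · 446^2/2 = 248645/3 ≈ 82881.6667

Turán's theorem: ex(n, K_{r+1}) is achieved by the complete r-partite Turán graph T(n, r) with parts as balanced as possible, and is at most (1 − 1/r) · n^2/2. For r = 6, n = 446: the density bound is (5/6) · 198916/2 = 248645/3 ≈ 82881.6667. The integer-valued extremum is e(T(446, 6)) = 82881, which is strictly less than the density bound 248645/3 since 6 ∤ 446 (the parts of T(446, 6) cannot all be equal).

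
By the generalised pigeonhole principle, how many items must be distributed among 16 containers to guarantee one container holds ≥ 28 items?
n = (28 − 1)·16 + 1 = 433

By the generalised pigeonhole principle, to guarantee some box contains ≥ r objects we need more than (r − 1) · k objects total. Threshold: n = (r − 1) · k + 1. With r = 28 and k = 16: n = 27 · 16 + 1 = 432 + 1 = 433. For n = 432 = 27 · 16, we can put exactly 27 objects in every box, avoiding 28 in any single one — so 433 is tight.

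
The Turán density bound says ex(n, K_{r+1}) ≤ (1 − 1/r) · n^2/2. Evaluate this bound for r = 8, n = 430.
Turán density bound = (7/8) · 430^2/2 = 323575/4 ≈ 80893.75

Turán's theorem: ex(n, K_{r+1}) is achieved by the complete r-partite Turán graph T(n, r) with parts as balanced as possible, and is at most (1 − 1/r) · n^2/2. For r = 8, n = 430: the density bound is (7/8) · 184900/2 = 323575/4 ≈ 80893.75. The integer-valued extremum is e(T(430, 8)) = 80893, which is strictly less than the density bound 323575/4 since 8 ∤ 430 (the parts of T(430, 8) cannot all be equal).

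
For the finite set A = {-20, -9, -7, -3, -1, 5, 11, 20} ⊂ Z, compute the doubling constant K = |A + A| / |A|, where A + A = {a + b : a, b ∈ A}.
K = |A + A| / |A| = 30/8 = 15/4

Enumerate A + A = {a + b : a, b ∈ A}. With |A| = 8, there are |A|^2 = 64 ordered sum pairs; collecting distinct values, A + A = {-40, -29, -27, -23, -21, -18, -16, -15, -14, -12, -10, -9, -8, -6, -4, -2, 0, 2, 4, 8, 10, 11, 13, 16, 17, 19, 22, 25, 31, 40}, so |A + A| = 30. Thus K = 30/8 = 15/4. For comparison, the minimum possible |A + A| over all 8-element sets is 2·8 − 1 = 15 (so min K = 15/8), attained only by arithmetic progressions.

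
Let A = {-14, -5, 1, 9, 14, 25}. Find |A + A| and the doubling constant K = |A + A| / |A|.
K = |A + A| / |A| = 21/6 = 7/2

Enumerate A + A = {a + b : a, b ∈ A}. With |A| = 6, there are |A|^2 = 36 ordered sum pairs; collecting distinct values, A + A = {-28, -19, -13, -10, -5, -4, 0, 2, 4, 9, 10, 11, 15, 18, 20, 23, 26, 28, 34, 39, 50}, so |A + A| = 21. Thus K = 21/6 = 7/2. For comparison, the minimum possible |A + A| over all 6-element sets is 2·6 − 1 = 11 (so min K = 11/6), attained only by arithmetic progressions.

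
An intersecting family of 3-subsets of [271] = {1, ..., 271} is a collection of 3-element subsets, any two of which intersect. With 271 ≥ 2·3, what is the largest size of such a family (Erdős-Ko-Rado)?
max |F| = C(270, 2) = 36315

The Erdős-Ko-Rado theorem states: for n ≥ 2k, an intersecting family of k-subsets of an n-element set has size at most C(n − 1, k − 1), with equality for 'star' families {A ⊆ [n] : |A| = k, i ∈ A} (fix an element i). For n = 271, k = 3: C(270, 2) = 36315.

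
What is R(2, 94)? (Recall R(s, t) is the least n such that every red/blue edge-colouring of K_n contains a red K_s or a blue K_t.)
R(2, 94) = 94

R(2, k) = k for all k ≥ 2: in a 2-colouring of K_k, either some edge is red (a red K_2) or all edges are blue (a blue K_k). And K_{93} coloured all-blue has no blue K_94, so R(2, 94) > 93. Hence R(2, 94) = 94.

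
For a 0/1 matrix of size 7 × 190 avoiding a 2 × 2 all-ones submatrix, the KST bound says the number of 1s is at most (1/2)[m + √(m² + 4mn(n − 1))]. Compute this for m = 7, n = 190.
z(7, 190; 2, 2) ≤ (1/2)[7 + √(7² + 4·7·190·189)] = (1/2)[7 + √1005529] = 504.8803

Kővári–Sós–Turán: let r_1, ..., r_7 be the row sums and z = Σ r_i the total number of 1s. Each pair of columns can share at most one row with both entries 1 (else a 2×2 all-ones block appears), so Σ_i C(r_i, 2) ≤ C(190, 2) = 17955. By convexity Σ_i C(r_i, 2) ≥ 7·C(z/7, 2) = z(z − 7)/(2·7), giving z² − 7z − 7·190·189 ≤ 0 and hence z ≤ (1/2)[7 + √(49 + 4·251370)] = (1/2)[7 + √1005529] ≈ (1/2)(7 + 1002.7607) = 504.8803.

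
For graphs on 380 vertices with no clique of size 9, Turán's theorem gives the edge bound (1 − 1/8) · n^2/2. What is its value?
Turán density bound = (7/8) · 380^2/2 = 63175

Turán's theorem: ex(n, K_{r+1}) is achieved by the complete r-partite Turán graph T(n, r) with parts as balanced as possible, and is at most (1 − 1/r) · n^2/2. For r = 8, n = 380: the density bound is (7/8) · 144400/2 = 63175. The integer-valued extremum is e(T(380, 8)) = 63174, which is strictly less than the density bound 63175 since 8 ∤ 380 (the parts of T(380, 8) cannot all be equal).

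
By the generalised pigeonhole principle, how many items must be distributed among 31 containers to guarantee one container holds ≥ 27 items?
n = (27 − 1)·31 + 1 = 807

By the generalised pigeonhole principle, to guarantee some box contains ≥ r objects we need more than (r − 1) · k objects total. Threshold: n = (r − 1) · k + 1. With r = 27 and k = 31: n = 26 · 31 + 1 = 806 + 1 = 807. For n = 806 = 26 · 31, we can put exactly 26 objects in every box, avoiding 27 in any single one — so 807 is tight.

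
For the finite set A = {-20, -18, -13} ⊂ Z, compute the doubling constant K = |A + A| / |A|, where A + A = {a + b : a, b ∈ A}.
K = |A + A| / |A| = 6/3 = 2

Enumerate A + A = {a + b : a, b ∈ A}. With |A| = 3, there are |A|^2 = 9 ordered sum pairs; collecting distinct values, A + A = {-40, -38, -36, -33, -31, -26}, so |A + A| = 6. Thus K = 6/3 = 2. For comparison, the minimum possible |A + A| over all 3-element sets is 2·3 − 1 = 5 (so min K = 5/3), attained only by arithmetic progressions.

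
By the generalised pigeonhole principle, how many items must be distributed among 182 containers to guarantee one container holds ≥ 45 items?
n = (45 − 1)·182 + 1 = 8009

By the generalised pigeonhole principle, to guarantee some box contains ≥ r objects we need more than (r − 1) · k objects total. Threshold: n = (r − 1) · k + 1. With r = 45 and k = 182: n = 44 · 182 + 1 = 8008 + 1 = 8009. For n = 8008 = 44 · 182, we can put exactly 44 objects in every box, avoiding 45 in any single one — so 8009 is tight.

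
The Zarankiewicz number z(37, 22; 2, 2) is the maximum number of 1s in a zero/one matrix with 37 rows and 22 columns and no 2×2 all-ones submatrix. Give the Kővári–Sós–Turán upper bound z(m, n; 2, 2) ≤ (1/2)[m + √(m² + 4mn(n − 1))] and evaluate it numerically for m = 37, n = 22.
z(37, 22; 2, 2) ≤ (1/2)[37 + √(37² + 4·37·22·21)] = (1/2)[37 + √69745] = 150.5464

Kővári–Sós–Turán: let r_1, ..., r_37 be the row sums and z = Σ r_i the total number of 1s. Each pair of columns can share at most one row with both entries 1 (else a 2×2 all-ones block appears), so Σ_i C(r_i, 2) ≤ C(22, 2) = 231. By convexity Σ_i C(r_i, 2) ≥ 37·C(z/37, 2) = z(z − 37)/(2·37), giving z² − 37z − 37·22·21 ≤ 0 and hence z ≤ (1/2)[37 + √(1369 + 4·17094)] = (1/2)[37 + √69745] ≈ (1/2)(37 + 264.0928) = 150.5464.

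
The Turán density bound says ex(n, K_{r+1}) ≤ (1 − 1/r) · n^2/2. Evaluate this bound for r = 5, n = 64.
Turán density bound = (4/5) · 64^2/2 = 8192/5 ≈ 1638.4

Turán's theorem: ex(n, K_{r+1}) is achieved by the complete r-partite Turán graph T(n, r) with parts as balanced as possible, and is at most (1 − 1/r) · n^2/2. For r = 5, n = 64: the density bound is (4/5) · 4096/2 = 8192/5 ≈ 1638.4. The integer-valued extremum is e(T(64, 5)) = 1638, which is strictly less than the density bound 8192/5 since 5 ∤ 64 (the parts of T(64, 5) cannot all be equal).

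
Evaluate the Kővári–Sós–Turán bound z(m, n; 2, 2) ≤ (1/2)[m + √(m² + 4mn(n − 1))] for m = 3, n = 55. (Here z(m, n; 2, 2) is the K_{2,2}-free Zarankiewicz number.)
z(3, 55; 2, 2) ≤ (1/2)[3 + √(3² + 4·3·55·54)] = (1/2)[3 + √35649] = 95.9047

Kővári–Sós–Turán: let r_1, ..., r_3 be the row sums and z = Σ r_i the total number of 1s. Each pair of columns can share at most one row with both entries 1 (else a 2×2 all-ones block appears), so Σ_i C(r_i, 2) ≤ C(55, 2) = 1485. By convexity Σ_i C(r_i, 2) ≥ 3·C(z/3, 2) = z(z − 3)/(2·3), giving z² − 3z − 3·55·54 ≤ 0 and hence z ≤ (1/2)[3 + √(9 + 4·8910)] = (1/2)[3 + √35649] ≈ (1/2)(3 + 188.8094) = 95.9047.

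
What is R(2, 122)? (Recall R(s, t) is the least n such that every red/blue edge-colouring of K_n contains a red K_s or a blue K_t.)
R(2, 122) = 122

R(2, k) = k for all k ≥ 2: in a 2-colouring of K_k, either some edge is red (a red K_2) or all edges are blue (a blue K_k). And K_{121} coloured all-blue has no blue K_122, so R(2, 122) > 121. Hence R(2, 122) = 122.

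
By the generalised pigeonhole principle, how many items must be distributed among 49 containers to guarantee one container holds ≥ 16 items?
n = (16 − 1)·49 + 1 = 736

By the generalised pigeonhole principle, to guarantee some box contains ≥ r objects we need more than (r − 1) · k objects total. Threshold: n = (r − 1) · k + 1. With r = 16 and k = 49: n = 15 · 49 + 1 = 735 + 1 = 736. For n = 735 = 15 · 49, we can put exactly 15 objects in every box, avoiding 16 in any single one — so 736 is tight.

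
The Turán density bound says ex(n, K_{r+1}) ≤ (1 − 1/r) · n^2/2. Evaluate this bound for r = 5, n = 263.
Turán density bound = (4/5) · 263^2/2 = 138338/5 ≈ 27667.6

Turán's theorem: ex(n, K_{r+1}) is achieved by the complete r-partite Turán graph T(n, r) with parts as balanced as possible, and is at most (1 − 1/r) · n^2/2. For r = 5, n = 263: the density bound is (4/5) · 69169/2 = 138338/5 ≈ 27667.6. The integer-valued extremum is e(T(263, 5)) = 27667, which is strictly less than the density bound 138338/5 since 5 ∤ 263 (the parts of T(263, 5) cannot all be equal).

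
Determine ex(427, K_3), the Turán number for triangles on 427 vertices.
ex(427, K_3) = ⌊427^2/4⌋ = 45582

Mantel (1907): a triangle-free graph on n vertices has at most ⌊n^2/4⌋ edges, with equality for the complete bipartite graph K_{⌊n/2⌋, ⌈n/2⌉}. For n = 427: ⌊427^2/4⌋ = ⌊182329/4⌋ = 45582. The extremal graph is K_{213, 214}, which has 213·214 = 45582 edges.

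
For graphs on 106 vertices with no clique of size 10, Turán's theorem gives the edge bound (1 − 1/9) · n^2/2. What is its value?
Turán density bound = (8/9) · 106^2/2 = 44944/9 ≈ 4993.7778

Turán's theorem: ex(n, K_{r+1}) is achieved by the complete r-partite Turán graph T(n, r) with parts as balanced as possible, and is at most (1 − 1/r) · n^2/2. For r = 9, n = 106: the density bound is (8/9) · 11236/2 = 44944/9 ≈ 4993.7778. The integer-valued extremum is e(T(106, 9)) = 4993, which is strictly less than the density bound 44944/9 since 9 ∤ 106 (the parts of T(106, 9) cannot all be equal).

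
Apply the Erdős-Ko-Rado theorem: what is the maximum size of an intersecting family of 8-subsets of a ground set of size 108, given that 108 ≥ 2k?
max |F| = C(107, 7) = 26075972546

The Erdős-Ko-Rado theorem states: for n ≥ 2k, an intersecting family of k-subsets of an n-element set has size at most C(n − 1, k − 1), with equality for 'star' families {A ⊆ [n] : |A| = k, i ∈ A} (fix an element i). For n = 108, k = 8: C(107, 7) = 26075972546.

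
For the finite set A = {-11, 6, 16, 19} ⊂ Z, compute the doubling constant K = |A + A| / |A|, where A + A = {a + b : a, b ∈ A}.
K = |A + A| / |A| = 10/4 = 5/2

Enumerate A + A = {a + b : a, b ∈ A}. With |A| = 4, there are |A|^2 = 16 ordered sum pairs; collecting distinct values, A + A = {-22, -5, 5, 8, 12, 22, 25, 32, 35, 38}, so |A + A| = 10. Thus K = 10/4 = 5/2. For comparison, the minimum possible |A + A| over all 4-element sets is 2·4 − 1 = 7 (so min K = 7/4), attained only by arithmetic progressions.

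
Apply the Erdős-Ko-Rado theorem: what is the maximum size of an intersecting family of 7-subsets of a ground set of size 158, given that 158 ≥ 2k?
max |F| = C(157, 6) = 18883356492

The Erdős-Ko-Rado theorem states: for n ≥ 2k, an intersecting family of k-subsets of an n-element set has size at most C(n − 1, k − 1), with equality for 'star' families {A ⊆ [n] : |A| = k, i ∈ A} (fix an element i). For n = 158, k = 7: C(157, 6) = 18883356492.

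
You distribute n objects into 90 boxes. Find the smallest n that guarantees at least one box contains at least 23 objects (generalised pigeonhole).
n = (23 − 1)·90 + 1 = 1981

By the generalised pigeonhole principle, to guarantee some box contains ≥ r objects we need more than (r − 1) · k objects total. Threshold: n = (r − 1) · k + 1. With r = 23 and k = 90: n = 22 · 90 + 1 = 1980 + 1 = 1981. For n = 1980 = 22 · 90, we can put exactly 22 objects in every box, avoiding 23 in any single one — so 1981 is tight.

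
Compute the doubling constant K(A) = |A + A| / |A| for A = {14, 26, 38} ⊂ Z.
K = |A + A| / |A| = 5/3

Enumerate A + A = {a + b : a, b ∈ A}. With |A| = 3, there are |A|^2 = 9 ordered sum pairs; collecting distinct values, A + A = {28, 40, 52, 64, 76}, so |A + A| = 5. Thus K = 5/3. Here |A + A| = 2|A| − 1 = 5, the minimum possible — so K = 5/3 is minimal, which holds iff A is an arithmetic progression.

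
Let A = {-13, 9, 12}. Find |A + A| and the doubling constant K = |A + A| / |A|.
K = |A + A| / |A| = 6/3 = 2

Enumerate A + A = {a + b : a, b ∈ A}. With |A| = 3, there are |A|^2 = 9 ordered sum pairs; collecting distinct values, A + A = {-26, -4, -1, 18, 21, 24}, so |A + A| = 6. Thus K = 6/3 = 2. For comparison, the minimum possible |A + A| over all 3-element sets is 2·3 − 1 = 5 (so min K = 5/3), attained only by arithmetic progressions.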